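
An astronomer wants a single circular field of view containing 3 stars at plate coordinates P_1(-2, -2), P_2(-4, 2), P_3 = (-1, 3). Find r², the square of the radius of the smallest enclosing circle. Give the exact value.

325/49

Side lengths²: P_1P_2² = 20, P_1P_3² = 26, P_2P_3² = 10.
Since P_1P_3² = 26 < 20 + 10 = 30, the triangle is acute, so the smallest enclosing circle is the circumcircle.
Circumcentre = (-13/7, 4/7), r² = 325/49.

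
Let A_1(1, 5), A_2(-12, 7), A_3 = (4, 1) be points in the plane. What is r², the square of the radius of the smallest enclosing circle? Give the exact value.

Side lengths²: A_1A_2² = 173, A_1A_3² = 25, A_2A_3² = 292.
Since A_2A_3² = 292 ≥ 173 + 25 = 198, the angle opposite A_2A_3 is not acute, so the smallest enclosing circle has A_2A_3 as diameter.
Centre = midpoint of A_2A_3 = (-4, 4), r² = 292/4 = 73.

73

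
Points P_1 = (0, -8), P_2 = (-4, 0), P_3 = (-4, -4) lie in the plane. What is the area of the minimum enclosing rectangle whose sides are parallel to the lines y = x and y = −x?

24

In coordinates u = x + y, v = x − y the rectangle is axis-aligned; the map (x,y)→(u,v) scales areas by 2.
u-values: -8, -4, -8; range = -4 − (-8) = 4.
v-values: 8, -4, 0; range = 8 − (-4) = 12.
Area = (4 × 12) / 2 = 24.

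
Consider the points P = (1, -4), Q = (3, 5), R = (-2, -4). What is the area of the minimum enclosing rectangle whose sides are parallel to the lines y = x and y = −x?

In coordinates u = x + y, v = x − y the rectangle is axis-aligned; the map (x,y)→(u,v) scales areas by 2.
u-values: -3, 8, -6; range = 8 − (-6) = 14.
v-values: 5, -2, 2; range = 5 − (-2) = 7.
Area = (14 × 7) / 2 = 49.

49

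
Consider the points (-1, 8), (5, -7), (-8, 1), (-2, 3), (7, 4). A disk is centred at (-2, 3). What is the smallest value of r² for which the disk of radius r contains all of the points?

The required radius is the distance from (-2, 3) to the farthest point.
Squared distances: 26, 149, 40, 0, 82.
Maximum is 149, attained at (5, -7).

149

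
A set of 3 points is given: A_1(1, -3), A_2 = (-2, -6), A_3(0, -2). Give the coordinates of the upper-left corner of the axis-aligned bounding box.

x-range [-2, 1], y-range [-6, -2].
The upper-left corner is (-2, -2).

(-2, -2)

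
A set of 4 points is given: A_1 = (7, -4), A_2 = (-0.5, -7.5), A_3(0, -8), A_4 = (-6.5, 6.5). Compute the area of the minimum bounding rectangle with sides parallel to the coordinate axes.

195.75

x ranges over [-6.5, 7], width 13.5.
y ranges over [-8, 6.5], height 14.5.
Area = 13.5 × 14.5 = 195.75.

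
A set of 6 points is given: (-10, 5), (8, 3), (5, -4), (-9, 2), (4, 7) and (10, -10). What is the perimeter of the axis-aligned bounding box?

Width = max x − min x = 10 − (-10) = 20.
Height = max y − min y = 7 − (-10) = 17.
Perimeter = 2(20 + 17) = 74.

74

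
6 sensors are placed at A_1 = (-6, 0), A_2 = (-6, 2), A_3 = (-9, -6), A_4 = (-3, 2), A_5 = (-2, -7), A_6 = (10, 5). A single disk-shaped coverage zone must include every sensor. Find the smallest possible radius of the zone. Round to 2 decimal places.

By Welzl's lemma the MEC is supported by two points (diametrically opposite) or three points (on a circumcircle).
The farthest pair is A_3–A_6 with squared distance 482. The circle on this segment as diameter has centre (0.5, -0.5) and r² = 482/4 = 120.5.
Check A_1: distance² to centre = 42.5 ≤ 120.5, so it lies inside.
All remaining points lie in this disk, and no smaller disk contains both endpoints, so this is the minimum enclosing circle.
r = √(120.5) ≈ 10.98.

10.98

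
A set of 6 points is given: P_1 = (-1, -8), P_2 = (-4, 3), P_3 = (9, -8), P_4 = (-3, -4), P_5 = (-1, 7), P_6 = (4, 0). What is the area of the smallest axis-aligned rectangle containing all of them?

x ranges over [-4, 9], width 13.
y ranges over [-8, 7], height 15.
Area = 13 × 15 = 195.

195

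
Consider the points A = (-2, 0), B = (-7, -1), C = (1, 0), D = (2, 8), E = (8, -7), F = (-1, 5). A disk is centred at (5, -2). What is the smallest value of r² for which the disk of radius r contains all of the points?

The required radius is the distance from (5, -2) to the farthest point.
Squared distances: 53, 145, 20, 109, 34, 85.
Maximum is 145, attained at B.

145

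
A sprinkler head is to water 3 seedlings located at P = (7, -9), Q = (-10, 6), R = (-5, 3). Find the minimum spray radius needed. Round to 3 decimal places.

11.336

Side lengths²: PQ² = 514, PR² = 288, QR² = 34.
Since PQ² = 514 ≥ 288 + 34 = 322, the angle opposite PQ is not acute, so the smallest enclosing circle has PQ as diameter.
Centre = midpoint of PQ = (-1.5, -1.5), r² = 514/4 = 128.5.
r = √(128.5) ≈ 11.336.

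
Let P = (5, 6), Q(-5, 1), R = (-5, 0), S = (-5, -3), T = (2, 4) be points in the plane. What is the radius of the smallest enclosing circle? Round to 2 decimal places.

The minimum enclosing circle of a finite set is fixed by two of the points (as a diameter) or three (as a circumcircle).
The farthest pair is P–S with squared distance 181. The circle on this segment as diameter has centre (0, 1.5) and r² = 181/4 = 45.25.
Check Q: distance² to centre = 25.25 ≤ 45.25, so it lies inside.
All remaining points lie in this disk, and no smaller disk contains both endpoints, so this is the minimum enclosing circle.
r = √(45.25) ≈ 6.73.

6.73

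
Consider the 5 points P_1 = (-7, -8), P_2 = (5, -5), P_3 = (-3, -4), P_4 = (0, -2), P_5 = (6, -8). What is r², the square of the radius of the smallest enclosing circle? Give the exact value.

42.25

The farthest pair is P_1–P_5 with squared distance 169. The circle on this segment as diameter has centre (-0.5, -8) and r² = 169/4 = 42.25.
Check P_2: distance² to centre = 39.25 ≤ 42.25, so it lies inside.
All remaining points lie in this disk, and no smaller disk contains both endpoints, so this is the minimum enclosing circle.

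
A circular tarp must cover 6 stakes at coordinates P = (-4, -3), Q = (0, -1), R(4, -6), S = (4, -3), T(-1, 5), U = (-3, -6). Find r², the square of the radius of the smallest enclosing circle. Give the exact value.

A smallest enclosing disk is always determined by at most three of the input points on its boundary.
The minimum enclosing circle is determined by three boundary points: R, T, U.
Their circumcentre is (0.5, -21/22) with r² = 9125/242.
The farthest remaining point P is at distance² 5913/242 ≤ 9125/242.

9125/242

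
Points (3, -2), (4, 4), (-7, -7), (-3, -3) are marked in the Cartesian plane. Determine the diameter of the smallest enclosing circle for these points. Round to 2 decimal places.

The farthest pair is (4, 4)–(-7, -7) with squared distance 242. The circle on this segment as diameter has centre (-1.5, -1.5) and r² = 242/4 = 60.5.
Check (3, -2): distance² to centre = 20.5 ≤ 60.5, so it lies inside.
All remaining points lie in this disk, and no smaller disk contains both endpoints, so this is the minimum enclosing circle.
Diameter = 2r = 2√(60.5) ≈ 15.56.

15.56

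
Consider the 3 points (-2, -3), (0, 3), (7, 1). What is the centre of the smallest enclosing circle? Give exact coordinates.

Call the three points A, B, C in the order given.
Side lengths²: AB² = 40, AC² = 97, BC² = 53.
Since AC² = 97 ≥ 53 + 40 = 93, the angle opposite AC is not acute, so the smallest enclosing circle has AC as diameter.
Centre = midpoint of AC = (2.5, -1), r² = 97/4 = 24.25.
Centre = (2.5, -1).

(2.5, -1)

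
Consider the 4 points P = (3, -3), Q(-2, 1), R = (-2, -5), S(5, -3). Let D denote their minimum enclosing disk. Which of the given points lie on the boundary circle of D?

Q, R, S

The minimum enclosing circle of a finite set is fixed by two of the points (as a diameter) or three (as a circumcircle).
The minimum enclosing circle is determined by three boundary points: Q, R, S.
Their circumcentre is (13/14, -2) with r² = 3445/196.
The farthest remaining point P is at distance² 1037/196 ≤ 3445/196.
The points at distance exactly r from the centre are Q, R, S — 3 points.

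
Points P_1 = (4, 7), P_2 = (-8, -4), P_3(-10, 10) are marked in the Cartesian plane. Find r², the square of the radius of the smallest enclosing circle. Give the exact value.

Side lengths²: P_1P_2² = 265, P_1P_3² = 205, P_2P_3² = 200.
Since P_1P_2² = 265 < 205 + 200 = 405, the triangle is acute, so the smallest enclosing circle is the circumcircle.
Circumcentre = (-153/38, 141/38), r² = 54325/722.

54325/722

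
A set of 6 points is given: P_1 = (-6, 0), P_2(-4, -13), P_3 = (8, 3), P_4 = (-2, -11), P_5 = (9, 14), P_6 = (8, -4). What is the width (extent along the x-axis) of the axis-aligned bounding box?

15

max x = 9, min x = -6, so width = 15.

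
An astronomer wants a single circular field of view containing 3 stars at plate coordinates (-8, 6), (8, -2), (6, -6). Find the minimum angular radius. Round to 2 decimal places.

Call the three points A, B, C in the order given.
Side lengths²: AB² = 320, AC² = 340, BC² = 20.
Since AC² = 340 ≥ 320 + 20 = 340, the angle opposite AC is not acute, so the smallest enclosing circle has AC as diameter.
Centre = midpoint of AC = (-1, 0), r² = 340/4 = 85.
r = √85 ≈ 9.22.

9.22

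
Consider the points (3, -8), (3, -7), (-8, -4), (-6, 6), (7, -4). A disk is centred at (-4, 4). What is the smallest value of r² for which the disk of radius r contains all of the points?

193

The required radius is the distance from (-4, 4) to the farthest point.
Squared distances: 193, 170, 80, 8, 185.
Maximum is 193, attained at (3, -8).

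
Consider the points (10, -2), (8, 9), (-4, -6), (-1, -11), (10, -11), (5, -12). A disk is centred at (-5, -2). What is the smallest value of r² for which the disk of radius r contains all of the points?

306

The required radius is the distance from (-5, -2) to the farthest point.
Squared distances: 225, 290, 17, 97, 306, 200.
Maximum is 306, attained at (10, -11).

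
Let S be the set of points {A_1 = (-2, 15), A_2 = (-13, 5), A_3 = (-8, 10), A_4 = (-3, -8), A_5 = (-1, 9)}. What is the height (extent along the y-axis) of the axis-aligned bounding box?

23

max y = 15, min y = -8, so height = 23.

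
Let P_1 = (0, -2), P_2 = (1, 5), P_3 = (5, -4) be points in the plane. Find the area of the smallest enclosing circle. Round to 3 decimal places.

Side lengths²: P_1P_2² = 50, P_1P_3² = 29, P_2P_3² = 97.
Since P_2P_3² = 97 ≥ 50 + 29 = 79, the angle opposite P_2P_3 is not acute, so the smallest enclosing circle has P_2P_3 as diameter.
Centre = midpoint of P_2P_3 = (3, 0.5), r² = 97/4 = 24.25.
Area = π·r² = π·24.25 ≈ 76.184.

76.184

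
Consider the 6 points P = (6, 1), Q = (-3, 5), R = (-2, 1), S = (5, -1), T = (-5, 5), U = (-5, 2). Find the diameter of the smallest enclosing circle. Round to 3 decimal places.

The minimum enclosing circle of a finite set is fixed by two of the points (as a diameter) or three (as a circumcircle).
The minimum enclosing circle is determined by three boundary points: P, S, T.
Their circumcentre is (9/26, 67/26) with r² = 11645/338.
The farthest remaining point U is at distance² 9773/338 ≤ 11645/338.
Diameter = 2r = 2√(11645/338) ≈ 11.739.

11.739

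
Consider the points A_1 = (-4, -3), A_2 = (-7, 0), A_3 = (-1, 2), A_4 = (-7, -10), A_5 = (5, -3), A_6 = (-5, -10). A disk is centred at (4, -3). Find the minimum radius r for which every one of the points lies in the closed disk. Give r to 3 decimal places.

The required radius is the distance from (4, -3) to the farthest point.
Squared distances: 64, 130, 50, 170, 1, 130.
Maximum is 170, attained at A_4.
r = √170 ≈ 13.038.

13.038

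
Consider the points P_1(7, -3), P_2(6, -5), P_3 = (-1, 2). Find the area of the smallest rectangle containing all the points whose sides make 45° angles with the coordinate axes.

21

In coordinates u = x + y, v = x − y the rectangle is axis-aligned; the map (x,y)→(u,v) scales areas by 2.
u-values: 4, 1, 1; range = 4 − 1 = 3.
v-values: 10, 11, -3; range = 11 − (-3) = 14.
Area = (3 × 14) / 2 = 21.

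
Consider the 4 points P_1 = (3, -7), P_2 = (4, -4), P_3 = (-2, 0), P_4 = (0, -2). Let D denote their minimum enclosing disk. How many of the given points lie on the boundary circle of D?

The minimum enclosing circle of a finite set is fixed by two of the points (as a diameter) or three (as a circumcircle).
The farthest pair is P_1–P_3 with squared distance 74. The circle on this segment as diameter has centre (0.5, -3.5) and r² = 74/4 = 18.5.
Check P_2: distance² to centre = 12.5 ≤ 18.5, so it lies inside.
All remaining points lie in this disk, and no smaller disk contains both endpoints, so this is the minimum enclosing circle.
The points at distance exactly r from the centre are P_1, P_3 — 2 points.

2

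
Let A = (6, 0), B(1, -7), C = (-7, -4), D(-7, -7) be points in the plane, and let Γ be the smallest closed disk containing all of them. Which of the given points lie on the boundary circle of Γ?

The farthest pair is A–D with squared distance 218. The circle on this segment as diameter has centre (-0.5, -3.5) and r² = 218/4 = 54.5.
Check B: distance² to centre = 14.5 ≤ 54.5, so it lies inside.
All remaining points lie in this disk, and no smaller disk contains both endpoints, so this is the minimum enclosing circle.
The points at distance exactly r from the centre are A, D — 2 points.

A, D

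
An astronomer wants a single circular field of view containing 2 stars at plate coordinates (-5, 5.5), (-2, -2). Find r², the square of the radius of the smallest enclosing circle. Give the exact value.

The smallest circle enclosing two points has them as diameter endpoints.
Centre = midpoint = (-3.5, 1.75); r² = |(-5, 5.5)−(-2, -2)|²/4 = 65.25/4 = 16.3125.

16.3125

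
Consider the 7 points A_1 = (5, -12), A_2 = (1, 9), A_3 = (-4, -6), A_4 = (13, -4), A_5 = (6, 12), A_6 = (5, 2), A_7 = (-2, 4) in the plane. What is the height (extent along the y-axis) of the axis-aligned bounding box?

max y = 12, min y = -12, so height = 24.

24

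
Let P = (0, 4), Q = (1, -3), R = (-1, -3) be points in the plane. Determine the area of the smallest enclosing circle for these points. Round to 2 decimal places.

40.07

Side lengths²: PQ² = 50, PR² = 50, QR² = 4.
Since PR² = 50 < 50 + 4 = 54, the triangle is acute, so the smallest enclosing circle is the circumcircle.
Circumcentre = (0, 3/7), r² = 625/49.
Area = π·r² = π·625/49 ≈ 40.07.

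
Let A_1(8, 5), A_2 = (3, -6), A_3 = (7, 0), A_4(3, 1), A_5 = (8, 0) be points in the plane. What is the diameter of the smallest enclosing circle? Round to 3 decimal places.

The minimum enclosing circle of a finite set is fixed by two of the points (as a diameter) or three (as a circumcircle).
The farthest pair is A_1–A_2 with squared distance 146. The circle on this segment as diameter has centre (5.5, -0.5) and r² = 146/4 = 36.5.
Check A_3: distance² to centre = 2.5 ≤ 36.5, so it lies inside.
All remaining points lie in this disk, and no smaller disk contains both endpoints, so this is the minimum enclosing circle.
Diameter = 2r = 2√(36.5) ≈ 12.083.

12.083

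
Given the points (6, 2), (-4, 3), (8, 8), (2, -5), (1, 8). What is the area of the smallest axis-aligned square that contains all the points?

169

The bounding box has width 12 and height 13.
An axis-aligned square enclosing the set must have side ≥ max(width, height).
So the minimum side is max(12, 13) = 13.
Area = 13² = 169.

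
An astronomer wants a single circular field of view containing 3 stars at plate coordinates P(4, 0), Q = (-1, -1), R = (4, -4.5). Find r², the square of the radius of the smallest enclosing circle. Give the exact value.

9.685

Side lengths²: PQ² = 26, PR² = 20.25, QR² = 37.25.
Since QR² = 37.25 < 26 + 20.25 = 46.25, the triangle is acute, so the smallest enclosing circle is the circumcircle.
Circumcentre = (1.85, -2.25), r² = 9.685.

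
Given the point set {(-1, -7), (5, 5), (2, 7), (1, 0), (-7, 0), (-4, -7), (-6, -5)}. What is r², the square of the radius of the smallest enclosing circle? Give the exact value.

9425/162

A smallest enclosing disk is always determined by at most three of the input points on its boundary.
The minimum enclosing circle is determined by three boundary points: (5, 5), (2, 7), (-4, -7).
Their circumcentre is (-11/18, -1/6) with r² = 9425/162.
The farthest remaining point (-6, -5) is at distance² 8489/162 ≤ 9425/162.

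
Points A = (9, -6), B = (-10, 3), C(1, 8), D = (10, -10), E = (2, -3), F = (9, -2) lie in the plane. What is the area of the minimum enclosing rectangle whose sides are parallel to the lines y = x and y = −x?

264

In coordinates u = x + y, v = x − y the rectangle is axis-aligned; the map (x,y)→(u,v) scales areas by 2.
u-values: 3, -7, 9, 0, -1, 7; range = 9 − (-7) = 16.
v-values: 15, -13, -7, 20, 5, 11; range = 20 − (-13) = 33.
Area = (16 × 33) / 2 = 264.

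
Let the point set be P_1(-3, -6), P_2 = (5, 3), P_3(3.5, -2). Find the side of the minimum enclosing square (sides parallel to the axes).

9

The bounding box has width 8 and height 9.
An axis-aligned square enclosing the set must have side ≥ max(width, height).
So the minimum side is max(8, 9) = 9.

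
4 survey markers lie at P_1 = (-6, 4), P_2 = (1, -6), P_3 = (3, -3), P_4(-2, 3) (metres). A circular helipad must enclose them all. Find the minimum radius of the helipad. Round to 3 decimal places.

A smallest enclosing disk is always determined by at most three of the input points on its boundary.
The farthest pair is P_1–P_2 with squared distance 149. The circle on this segment as diameter has centre (-2.5, -1) and r² = 149/4 = 37.25.
Check P_3: distance² to centre = 34.25 ≤ 37.25, so it lies inside.
All remaining points lie in this disk, and no smaller disk contains both endpoints, so this is the minimum enclosing circle.
r = √(37.25) ≈ 6.103.

6.103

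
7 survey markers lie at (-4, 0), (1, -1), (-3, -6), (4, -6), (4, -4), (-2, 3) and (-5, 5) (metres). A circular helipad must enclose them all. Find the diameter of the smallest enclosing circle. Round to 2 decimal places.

A smallest enclosing disk is always determined by at most three of the input points on its boundary.
The farthest pair is (4, -6)–(-5, 5) with squared distance 202. The circle on this segment as diameter has centre (-0.5, -0.5) and r² = 202/4 = 50.5.
Check (-4, 0): distance² to centre = 12.5 ≤ 50.5, so it lies inside.
All remaining points lie in this disk, and no smaller disk contains both endpoints, so this is the minimum enclosing circle.
Diameter = 2r = 2√(50.5) ≈ 14.21.

14.21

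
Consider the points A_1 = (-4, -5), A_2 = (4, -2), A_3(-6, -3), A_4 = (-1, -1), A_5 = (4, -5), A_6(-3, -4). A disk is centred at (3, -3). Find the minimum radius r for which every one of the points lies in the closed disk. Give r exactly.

9

The required radius is the distance from (3, -3) to the farthest point.
Squared distances: 53, 2, 81, 20, 5, 37.
Maximum is 81, attained at A_3.
r = √81 = 9.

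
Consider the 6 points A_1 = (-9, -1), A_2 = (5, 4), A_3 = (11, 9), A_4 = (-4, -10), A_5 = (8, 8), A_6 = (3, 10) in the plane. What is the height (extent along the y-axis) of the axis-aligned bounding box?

max y = 10, min y = -10, so height = 20.

20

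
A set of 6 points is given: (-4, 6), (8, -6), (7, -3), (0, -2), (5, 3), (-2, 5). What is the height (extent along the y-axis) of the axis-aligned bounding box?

12

max y = 6, min y = -6, so height = 12.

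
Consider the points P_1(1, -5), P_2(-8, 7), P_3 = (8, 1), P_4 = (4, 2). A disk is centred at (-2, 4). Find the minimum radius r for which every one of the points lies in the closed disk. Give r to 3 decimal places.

10.440

The required radius is the distance from (-2, 4) to the farthest point.
Squared distances: 90, 45, 109, 40.
Maximum is 109, attained at P_3.
r = √109 ≈ 10.440.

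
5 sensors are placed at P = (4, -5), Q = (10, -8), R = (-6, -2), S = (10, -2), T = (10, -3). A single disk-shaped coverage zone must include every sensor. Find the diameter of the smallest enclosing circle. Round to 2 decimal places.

17.09

A smallest enclosing disk is always determined by at most three of the input points on its boundary.
The farthest pair is Q–R with squared distance 292. The circle on this segment as diameter has centre (2, -5) and r² = 292/4 = 73.
Check P: distance² to centre = 4 ≤ 73, so it lies inside.
All remaining points lie in this disk, and no smaller disk contains both endpoints, so this is the minimum enclosing circle.
Diameter = 2r = 2√73 ≈ 17.09.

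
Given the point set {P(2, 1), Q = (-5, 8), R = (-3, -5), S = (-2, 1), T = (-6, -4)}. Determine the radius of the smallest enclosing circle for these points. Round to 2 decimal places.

By Welzl's lemma the MEC is supported by two points (diametrically opposite) or three points (on a circumcircle).
The farthest pair is Q–R with squared distance 173. The circle on this segment as diameter has centre (-4, 1.5) and r² = 173/4 = 43.25.
Check P: distance² to centre = 36.25 ≤ 43.25, so it lies inside.
All remaining points lie in this disk, and no smaller disk contains both endpoints, so this is the minimum enclosing circle.
r = √(43.25) ≈ 6.58.

6.58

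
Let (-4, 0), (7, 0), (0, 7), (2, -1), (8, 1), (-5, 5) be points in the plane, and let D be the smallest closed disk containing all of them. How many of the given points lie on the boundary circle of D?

A smallest enclosing disk is always determined by at most three of the input points on its boundary.
The farthest pair is (8, 1)–(-5, 5) with squared distance 185. The circle on this segment as diameter has centre (1.5, 3) and r² = 185/4 = 46.25.
Check (-4, 0): distance² to centre = 39.25 ≤ 46.25, so it lies inside.
All remaining points lie in this disk, and no smaller disk contains both endpoints, so this is the minimum enclosing circle.
The points at distance exactly r from the centre are (8, 1), (-5, 5) — 2 points.

2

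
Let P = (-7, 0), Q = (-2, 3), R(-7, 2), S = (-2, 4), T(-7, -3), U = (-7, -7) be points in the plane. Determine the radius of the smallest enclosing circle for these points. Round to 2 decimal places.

The farthest pair is S–U with squared distance 146. The circle on this segment as diameter has centre (-4.5, -1.5) and r² = 146/4 = 36.5.
Check P: distance² to centre = 8.5 ≤ 36.5, so it lies inside.
All remaining points lie in this disk, and no smaller disk contains both endpoints, so this is the minimum enclosing circle.
r = √(36.5) ≈ 6.04.

6.04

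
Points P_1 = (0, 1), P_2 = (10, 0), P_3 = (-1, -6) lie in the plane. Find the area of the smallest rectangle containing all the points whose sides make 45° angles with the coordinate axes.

In coordinates u = x + y, v = x − y the rectangle is axis-aligned; the map (x,y)→(u,v) scales areas by 2.
u-values: 1, 10, -7; range = 10 − (-7) = 17.
v-values: -1, 10, 5; range = 10 − (-1) = 11.
Area = (17 × 11) / 2 = 93.5.

93.5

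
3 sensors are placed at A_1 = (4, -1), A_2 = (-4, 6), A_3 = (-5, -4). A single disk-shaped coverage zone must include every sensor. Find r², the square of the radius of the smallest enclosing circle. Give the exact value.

57065/1682

Side lengths²: A_1A_2² = 113, A_1A_3² = 90, A_2A_3² = 101.
Since A_1A_2² = 113 < 101 + 90 = 191, the triangle is acute, so the smallest enclosing circle is the circumcircle.
Circumcentre = (-91/58, 41/58), r² = 57065/1682.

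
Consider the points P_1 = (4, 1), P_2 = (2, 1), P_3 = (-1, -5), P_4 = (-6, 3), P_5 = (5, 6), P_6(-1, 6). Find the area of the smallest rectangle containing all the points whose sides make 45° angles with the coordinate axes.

In coordinates u = x + y, v = x − y the rectangle is axis-aligned; the map (x,y)→(u,v) scales areas by 2.
u-values: 5, 3, -6, -3, 11, 5; range = 11 − (-6) = 17.
v-values: 3, 1, 4, -9, -1, -7; range = 4 − (-9) = 13.
Area = (17 × 13) / 2 = 110.5.

110.5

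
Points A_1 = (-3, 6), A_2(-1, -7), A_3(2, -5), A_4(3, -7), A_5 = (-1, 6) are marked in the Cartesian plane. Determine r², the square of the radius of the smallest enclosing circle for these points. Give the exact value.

51.25

The farthest pair is A_1–A_4 with squared distance 205. The circle on this segment as diameter has centre (0, -0.5) and r² = 205/4 = 51.25.
Check A_2: distance² to centre = 43.25 ≤ 51.25, so it lies inside.
All remaining points lie in this disk, and no smaller disk contains both endpoints, so this is the minimum enclosing circle.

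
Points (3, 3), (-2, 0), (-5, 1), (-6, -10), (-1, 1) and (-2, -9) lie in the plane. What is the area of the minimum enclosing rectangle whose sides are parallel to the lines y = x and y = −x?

143

In coordinates u = x + y, v = x − y the rectangle is axis-aligned; the map (x,y)→(u,v) scales areas by 2.
u-values: 6, -2, -4, -16, 0, -11; range = 6 − (-16) = 22.
v-values: 0, -2, -6, 4, -2, 7; range = 7 − (-6) = 13.
Area = (22 × 13) / 2 = 143.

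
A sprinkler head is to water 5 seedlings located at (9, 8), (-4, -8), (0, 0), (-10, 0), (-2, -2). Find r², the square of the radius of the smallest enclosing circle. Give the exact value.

112.890625

A smallest enclosing disk is always determined by at most three of the input points on its boundary.
The minimum enclosing circle is determined by three boundary points: (9, 8), (-4, -8), (-10, 0).
Their circumcentre is (0.5, 1.625) with r² = 112.890625.
The farthest remaining point (-2, -2) is at distance² 19.390625 ≤ 112.890625.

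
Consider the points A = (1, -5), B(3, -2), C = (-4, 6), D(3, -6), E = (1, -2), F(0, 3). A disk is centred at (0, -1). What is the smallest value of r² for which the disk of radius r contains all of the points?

65

The required radius is the distance from (0, -1) to the farthest point.
Squared distances: 17, 10, 65, 34, 2, 16.
Maximum is 65, attained at C.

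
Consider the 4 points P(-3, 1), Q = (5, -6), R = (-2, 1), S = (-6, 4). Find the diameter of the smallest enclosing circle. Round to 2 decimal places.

14.87

The farthest pair is Q–S with squared distance 221. The circle on this segment as diameter has centre (-0.5, -1) and r² = 221/4 = 55.25.
Check P: distance² to centre = 10.25 ≤ 55.25, so it lies inside.
All remaining points lie in this disk, and no smaller disk contains both endpoints, so this is the minimum enclosing circle.
Diameter = 2r = 2√(55.25) ≈ 14.87.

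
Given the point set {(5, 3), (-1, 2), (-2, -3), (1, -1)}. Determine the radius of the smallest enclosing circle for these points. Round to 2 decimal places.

A smallest enclosing disk is always determined by at most three of the input points on its boundary.
The farthest pair is (5, 3)–(-2, -3) with squared distance 85. The circle on this segment as diameter has centre (1.5, 0) and r² = 85/4 = 21.25.
Check (-1, 2): distance² to centre = 10.25 ≤ 21.25, so it lies inside.
All remaining points lie in this disk, and no smaller disk contains both endpoints, so this is the minimum enclosing circle.
r = √(21.25) ≈ 4.61.

4.61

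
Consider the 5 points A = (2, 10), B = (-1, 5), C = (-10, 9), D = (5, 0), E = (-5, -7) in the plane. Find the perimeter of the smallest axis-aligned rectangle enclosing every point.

64

Width = max x − min x = 5 − (-10) = 15.
Height = max y − min y = 10 − (-7) = 17.
Perimeter = 2(15 + 17) = 64.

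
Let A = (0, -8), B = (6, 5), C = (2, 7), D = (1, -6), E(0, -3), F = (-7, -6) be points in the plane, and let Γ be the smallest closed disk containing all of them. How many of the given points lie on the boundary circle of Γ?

By Welzl's lemma the MEC is supported by two points (diametrically opposite) or three points (on a circumcircle).
The farthest pair is B–F with squared distance 290. The circle on this segment as diameter has centre (-0.5, -0.5) and r² = 290/4 = 72.5.
Check A: distance² to centre = 56.5 ≤ 72.5, so it lies inside.
All remaining points lie in this disk, and no smaller disk contains both endpoints, so this is the minimum enclosing circle.
The points at distance exactly r from the centre are B, F — 2 points.

2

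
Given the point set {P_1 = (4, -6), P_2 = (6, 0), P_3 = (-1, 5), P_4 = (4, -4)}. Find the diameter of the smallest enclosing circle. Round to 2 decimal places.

12.08

By Welzl's lemma the MEC is supported by two points (diametrically opposite) or three points (on a circumcircle).
The farthest pair is P_1–P_3 with squared distance 146. The circle on this segment as diameter has centre (1.5, -0.5) and r² = 146/4 = 36.5.
Check P_2: distance² to centre = 20.5 ≤ 36.5, so it lies inside.
All remaining points lie in this disk, and no smaller disk contains both endpoints, so this is the minimum enclosing circle.
Diameter = 2r = 2√(36.5) ≈ 12.08.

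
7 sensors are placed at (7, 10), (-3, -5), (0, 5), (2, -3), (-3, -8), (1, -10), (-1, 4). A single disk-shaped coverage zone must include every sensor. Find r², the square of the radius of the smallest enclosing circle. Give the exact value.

57770/529

A smallest enclosing disk is always determined by at most three of the input points on its boundary.
The minimum enclosing circle is determined by three boundary points: (7, 10), (-3, -8), (1, -10).
Their circumcentre is (82/23, 3/23) with r² = 57770/529.
The farthest remaining point (-3, -5) is at distance² 36725/529 ≤ 57770/529.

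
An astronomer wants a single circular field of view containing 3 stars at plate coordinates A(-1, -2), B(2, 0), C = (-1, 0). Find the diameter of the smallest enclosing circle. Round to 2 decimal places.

Side lengths²: AB² = 13, AC² = 4, BC² = 9.
Since AB² = 13 ≥ 9 + 4 = 13, the angle opposite AB is not acute, so the smallest enclosing circle has AB as diameter.
Centre = midpoint of AB = (0.5, -1), r² = 13/4 = 3.25.
Diameter = 2r = 2√(3.25) ≈ 3.61.

3.61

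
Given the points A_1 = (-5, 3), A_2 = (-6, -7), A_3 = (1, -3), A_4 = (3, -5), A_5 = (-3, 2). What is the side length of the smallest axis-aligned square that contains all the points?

10

The bounding box has width 9 and height 10.
An axis-aligned square enclosing the set must have side ≥ max(width, height).
So the minimum side is max(9, 10) = 10.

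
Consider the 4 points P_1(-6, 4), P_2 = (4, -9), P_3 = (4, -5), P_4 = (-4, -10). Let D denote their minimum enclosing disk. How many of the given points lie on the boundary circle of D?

The minimum enclosing circle of a finite set is fixed by two of the points (as a diameter) or three (as a circumcircle).
The farthest pair is P_1–P_2 with squared distance 269. The circle on this segment as diameter has centre (-1, -2.5) and r² = 269/4 = 67.25.
Check P_3: distance² to centre = 31.25 ≤ 67.25, so it lies inside.
All remaining points lie in this disk, and no smaller disk contains both endpoints, so this is the minimum enclosing circle.
The points at distance exactly r from the centre are P_1, P_2 — 2 points.

2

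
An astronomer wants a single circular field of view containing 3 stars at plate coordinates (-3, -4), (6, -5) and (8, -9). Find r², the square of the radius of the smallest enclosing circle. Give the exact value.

Call the three points A, B, C in the order given.
Side lengths²: AB² = 82, AC² = 146, BC² = 20.
Since AC² = 146 ≥ 82 + 20 = 102, the angle opposite AC is not acute, so the smallest enclosing circle has AC as diameter.
Centre = midpoint of AC = (2.5, -6.5), r² = 146/4 = 36.5.

36.5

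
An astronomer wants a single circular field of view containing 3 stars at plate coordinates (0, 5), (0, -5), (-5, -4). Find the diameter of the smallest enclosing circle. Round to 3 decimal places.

10.500

Call the three points A, B, C in the order given.
Side lengths²: AB² = 100, AC² = 106, BC² = 26.
Since AC² = 106 < 100 + 26 = 126, the triangle is acute, so the smallest enclosing circle is the circumcircle.
Circumcentre = (-1.6, 0), r² = 27.56.
Diameter = 2r = 2√(27.56) ≈ 10.500.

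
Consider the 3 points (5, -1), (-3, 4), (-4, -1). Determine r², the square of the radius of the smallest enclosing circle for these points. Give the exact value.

Call the three points A, B, C in the order given.
Side lengths²: AB² = 89, AC² = 81, BC² = 26.
Since AB² = 89 < 81 + 26 = 107, the triangle is acute, so the smallest enclosing circle is the circumcircle.
Circumcentre = (0.5, 0.7), r² = 23.14.

23.14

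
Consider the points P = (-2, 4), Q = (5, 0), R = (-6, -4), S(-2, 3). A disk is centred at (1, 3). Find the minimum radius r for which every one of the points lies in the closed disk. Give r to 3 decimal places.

The required radius is the distance from (1, 3) to the farthest point.
Squared distances: 10, 25, 98, 9.
Maximum is 98, attained at R.
r = √98 ≈ 9.899.

9.899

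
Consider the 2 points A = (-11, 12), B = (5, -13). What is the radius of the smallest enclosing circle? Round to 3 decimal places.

14.841

The smallest circle enclosing two points has them as diameter endpoints.
Centre = midpoint = (-3, -0.5); r² = |AB|²/4 = 881/4 = 220.25.
r = √(220.25) ≈ 14.841.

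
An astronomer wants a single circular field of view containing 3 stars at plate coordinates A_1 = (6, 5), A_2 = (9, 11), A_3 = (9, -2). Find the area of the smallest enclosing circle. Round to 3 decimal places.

132.732

Side lengths²: A_1A_2² = 45, A_1A_3² = 58, A_2A_3² = 169.
Since A_2A_3² = 169 ≥ 58 + 45 = 103, the angle opposite A_2A_3 is not acute, so the smallest enclosing circle has A_2A_3 as diameter.
Centre = midpoint of A_2A_3 = (9, 4.5), r² = 169/4 = 42.25.
Area = π·r² = π·42.25 ≈ 132.732.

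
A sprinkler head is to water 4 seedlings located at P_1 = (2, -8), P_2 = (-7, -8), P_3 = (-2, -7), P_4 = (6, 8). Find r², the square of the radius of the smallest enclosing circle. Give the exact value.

106.25

The farthest pair is P_2–P_4 with squared distance 425. The circle on this segment as diameter has centre (-0.5, 0) and r² = 425/4 = 106.25.
Check P_1: distance² to centre = 70.25 ≤ 106.25, so it lies inside.
All remaining points lie in this disk, and no smaller disk contains both endpoints, so this is the minimum enclosing circle.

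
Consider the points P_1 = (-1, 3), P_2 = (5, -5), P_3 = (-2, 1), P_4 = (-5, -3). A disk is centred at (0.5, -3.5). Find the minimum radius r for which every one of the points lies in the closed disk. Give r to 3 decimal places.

The required radius is the distance from (0.5, -3.5) to the farthest point.
Squared distances: 44.5, 22.5, 26.5, 30.5.
Maximum is 44.5, attained at P_1.
r = √(44.5) ≈ 6.671.

6.671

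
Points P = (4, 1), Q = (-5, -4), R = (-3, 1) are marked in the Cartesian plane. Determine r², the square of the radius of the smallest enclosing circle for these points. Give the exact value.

Side lengths²: PQ² = 106, PR² = 49, QR² = 29.
Since PQ² = 106 ≥ 49 + 29 = 78, the angle opposite PQ is not acute, so the smallest enclosing circle has PQ as diameter.
Centre = midpoint of PQ = (-0.5, -1.5), r² = 106/4 = 26.5.

26.5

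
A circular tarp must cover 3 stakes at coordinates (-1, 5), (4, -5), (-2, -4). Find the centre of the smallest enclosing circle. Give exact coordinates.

(1.5, 0)

Call the three points A, B, C in the order given.
Side lengths²: AB² = 125, AC² = 82, BC² = 37.
Since AB² = 125 ≥ 82 + 37 = 119, the angle opposite AB is not acute, so the smallest enclosing circle has AB as diameter.
Centre = midpoint of AB = (1.5, 0), r² = 125/4 = 31.25.
Centre = (1.5, 0).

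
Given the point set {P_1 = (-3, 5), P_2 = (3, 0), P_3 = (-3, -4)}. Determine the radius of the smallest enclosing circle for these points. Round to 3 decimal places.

Side lengths²: P_1P_2² = 61, P_1P_3² = 81, P_2P_3² = 52.
Since P_1P_3² = 81 < 61 + 52 = 113, the triangle is acute, so the smallest enclosing circle is the circumcircle.
Circumcentre = (-5/3, 0.5), r² = 793/36.
r = √(793/36) ≈ 4.693.

4.693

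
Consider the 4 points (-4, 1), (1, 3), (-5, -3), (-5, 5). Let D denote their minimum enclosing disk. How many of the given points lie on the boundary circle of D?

3

The minimum enclosing circle is determined by three boundary points: (1, 3), (-5, -3), (-5, 5).
Their circumcentre is (-3, 1) with r² = 20.
The farthest remaining point (-4, 1) is at distance² 1 ≤ 20.
The points at distance exactly r from the centre are (1, 3), (-5, -3), (-5, 5) — 3 points.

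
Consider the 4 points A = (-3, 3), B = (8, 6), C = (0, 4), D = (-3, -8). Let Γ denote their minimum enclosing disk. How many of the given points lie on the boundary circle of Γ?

The farthest pair is B–D with squared distance 317. The circle on this segment as diameter has centre (2.5, -1) and r² = 317/4 = 79.25.
Check A: distance² to centre = 46.25 ≤ 79.25, so it lies inside.
All remaining points lie in this disk, and no smaller disk contains both endpoints, so this is the minimum enclosing circle.
The points at distance exactly r from the centre are B, D — 2 points.

2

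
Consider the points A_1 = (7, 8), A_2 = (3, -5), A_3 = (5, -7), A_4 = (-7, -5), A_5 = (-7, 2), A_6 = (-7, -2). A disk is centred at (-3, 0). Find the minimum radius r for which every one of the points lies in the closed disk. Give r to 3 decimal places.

12.806

The required radius is the distance from (-3, 0) to the farthest point.
Squared distances: 164, 61, 113, 41, 20, 20.
Maximum is 164, attained at A_1.
r = √164 ≈ 12.806.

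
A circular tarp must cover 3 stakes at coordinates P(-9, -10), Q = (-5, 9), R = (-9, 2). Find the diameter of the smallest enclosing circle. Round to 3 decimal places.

Side lengths²: PQ² = 377, PR² = 144, QR² = 65.
Since PQ² = 377 ≥ 144 + 65 = 209, the angle opposite PQ is not acute, so the smallest enclosing circle has PQ as diameter.
Centre = midpoint of PQ = (-7, -0.5), r² = 377/4 = 94.25.
Diameter = 2r = 2√(94.25) ≈ 19.416.

19.416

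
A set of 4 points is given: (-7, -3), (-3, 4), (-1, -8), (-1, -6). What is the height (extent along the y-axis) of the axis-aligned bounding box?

max y = 4, min y = -8, so height = 12.

12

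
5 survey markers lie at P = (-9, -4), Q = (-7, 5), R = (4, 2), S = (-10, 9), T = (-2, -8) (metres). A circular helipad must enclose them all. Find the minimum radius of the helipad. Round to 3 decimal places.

A smallest enclosing disk is always determined by at most three of the input points on its boundary.
The minimum enclosing circle is determined by three boundary points: R, S, T.
Their circumcentre is (-139/26, 21/26) with r² = 30005/338.
The farthest remaining point P is at distance² 12325/338 ≤ 30005/338.
r = √(30005/338) ≈ 9.422.

9.422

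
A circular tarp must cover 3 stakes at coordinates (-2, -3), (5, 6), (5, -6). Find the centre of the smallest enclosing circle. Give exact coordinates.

(24/7, 0)

Call the three points A, B, C in the order given.
Side lengths²: AB² = 130, AC² = 58, BC² = 144.
Since BC² = 144 < 130 + 58 = 188, the triangle is acute, so the smallest enclosing circle is the circumcircle.
Circumcentre = (24/7, 0), r² = 1885/49.
Centre = (24/7, 0).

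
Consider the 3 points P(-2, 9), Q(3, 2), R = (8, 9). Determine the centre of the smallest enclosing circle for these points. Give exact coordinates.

Side lengths²: PQ² = 74, PR² = 100, QR² = 74.
Since PR² = 100 < 74 + 74 = 148, the triangle is acute, so the smallest enclosing circle is the circumcircle.
Circumcentre = (3, 51/7), r² = 1369/49.
Centre = (3, 51/7).

(3, 51/7)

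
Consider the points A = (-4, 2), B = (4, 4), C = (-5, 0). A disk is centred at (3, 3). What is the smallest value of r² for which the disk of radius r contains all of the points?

The required radius is the distance from (3, 3) to the farthest point.
Squared distances: 50, 2, 73.
Maximum is 73, attained at C.

73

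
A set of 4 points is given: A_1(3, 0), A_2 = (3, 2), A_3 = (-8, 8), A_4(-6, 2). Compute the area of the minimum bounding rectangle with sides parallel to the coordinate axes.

88

x ranges over [-8, 3], width 11.
y ranges over [0, 8], height 8.
Area = 11 × 8 = 88.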